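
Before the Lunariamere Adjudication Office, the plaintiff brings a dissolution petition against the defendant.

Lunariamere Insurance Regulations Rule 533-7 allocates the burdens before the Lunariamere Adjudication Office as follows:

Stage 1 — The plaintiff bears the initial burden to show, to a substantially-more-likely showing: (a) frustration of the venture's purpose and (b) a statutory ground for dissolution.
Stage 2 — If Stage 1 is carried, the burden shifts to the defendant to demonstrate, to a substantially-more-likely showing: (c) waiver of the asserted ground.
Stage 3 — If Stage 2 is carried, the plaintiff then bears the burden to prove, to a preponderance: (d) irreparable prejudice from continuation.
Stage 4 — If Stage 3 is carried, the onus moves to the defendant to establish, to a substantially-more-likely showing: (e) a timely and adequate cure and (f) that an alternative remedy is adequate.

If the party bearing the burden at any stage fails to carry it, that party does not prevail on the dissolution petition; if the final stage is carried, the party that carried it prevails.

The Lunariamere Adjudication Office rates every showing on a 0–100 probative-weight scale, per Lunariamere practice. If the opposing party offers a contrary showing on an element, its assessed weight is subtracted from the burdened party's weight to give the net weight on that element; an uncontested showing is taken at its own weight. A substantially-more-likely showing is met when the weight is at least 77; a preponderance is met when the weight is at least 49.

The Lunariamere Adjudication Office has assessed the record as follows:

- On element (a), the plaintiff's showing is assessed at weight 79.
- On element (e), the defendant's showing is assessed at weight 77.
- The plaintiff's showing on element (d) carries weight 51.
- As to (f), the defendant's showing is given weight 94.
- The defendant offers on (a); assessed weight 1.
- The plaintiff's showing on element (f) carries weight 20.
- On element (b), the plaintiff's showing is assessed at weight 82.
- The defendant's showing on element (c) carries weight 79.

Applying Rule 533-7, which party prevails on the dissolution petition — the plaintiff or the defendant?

plaintiff

Stage 1 (plaintiff, a substantially-more-likely showing, weight is at least 77): (a) net 79−1=78 ≥ 77 — meets; (b) 82 ≥ 77 — meets.
  Stage 1 carried; the burden shifts to the defendant.
Stage 2 (defendant, a substantially-more-likely showing, weight is at least 77): (c) 79 ≥ 77 — meets.
  Stage 2 is satisfied; the onus moves to the plaintiff.
Stage 3 (plaintiff, a preponderance, weight is at least 49): (d) 51 ≥ 49 — meets.
  The plaintiff carries Stage 3; the defendant now bears the burden.
Stage 4 (defendant, a substantially-more-likely showing, weight is at least 77): (e) 77 ≥ 77 — meets; (f) net 94−20=74 < 77 — fails.
  Not every element is met, so the defendant fails to carry Stage 4.
The plaintiff prevails.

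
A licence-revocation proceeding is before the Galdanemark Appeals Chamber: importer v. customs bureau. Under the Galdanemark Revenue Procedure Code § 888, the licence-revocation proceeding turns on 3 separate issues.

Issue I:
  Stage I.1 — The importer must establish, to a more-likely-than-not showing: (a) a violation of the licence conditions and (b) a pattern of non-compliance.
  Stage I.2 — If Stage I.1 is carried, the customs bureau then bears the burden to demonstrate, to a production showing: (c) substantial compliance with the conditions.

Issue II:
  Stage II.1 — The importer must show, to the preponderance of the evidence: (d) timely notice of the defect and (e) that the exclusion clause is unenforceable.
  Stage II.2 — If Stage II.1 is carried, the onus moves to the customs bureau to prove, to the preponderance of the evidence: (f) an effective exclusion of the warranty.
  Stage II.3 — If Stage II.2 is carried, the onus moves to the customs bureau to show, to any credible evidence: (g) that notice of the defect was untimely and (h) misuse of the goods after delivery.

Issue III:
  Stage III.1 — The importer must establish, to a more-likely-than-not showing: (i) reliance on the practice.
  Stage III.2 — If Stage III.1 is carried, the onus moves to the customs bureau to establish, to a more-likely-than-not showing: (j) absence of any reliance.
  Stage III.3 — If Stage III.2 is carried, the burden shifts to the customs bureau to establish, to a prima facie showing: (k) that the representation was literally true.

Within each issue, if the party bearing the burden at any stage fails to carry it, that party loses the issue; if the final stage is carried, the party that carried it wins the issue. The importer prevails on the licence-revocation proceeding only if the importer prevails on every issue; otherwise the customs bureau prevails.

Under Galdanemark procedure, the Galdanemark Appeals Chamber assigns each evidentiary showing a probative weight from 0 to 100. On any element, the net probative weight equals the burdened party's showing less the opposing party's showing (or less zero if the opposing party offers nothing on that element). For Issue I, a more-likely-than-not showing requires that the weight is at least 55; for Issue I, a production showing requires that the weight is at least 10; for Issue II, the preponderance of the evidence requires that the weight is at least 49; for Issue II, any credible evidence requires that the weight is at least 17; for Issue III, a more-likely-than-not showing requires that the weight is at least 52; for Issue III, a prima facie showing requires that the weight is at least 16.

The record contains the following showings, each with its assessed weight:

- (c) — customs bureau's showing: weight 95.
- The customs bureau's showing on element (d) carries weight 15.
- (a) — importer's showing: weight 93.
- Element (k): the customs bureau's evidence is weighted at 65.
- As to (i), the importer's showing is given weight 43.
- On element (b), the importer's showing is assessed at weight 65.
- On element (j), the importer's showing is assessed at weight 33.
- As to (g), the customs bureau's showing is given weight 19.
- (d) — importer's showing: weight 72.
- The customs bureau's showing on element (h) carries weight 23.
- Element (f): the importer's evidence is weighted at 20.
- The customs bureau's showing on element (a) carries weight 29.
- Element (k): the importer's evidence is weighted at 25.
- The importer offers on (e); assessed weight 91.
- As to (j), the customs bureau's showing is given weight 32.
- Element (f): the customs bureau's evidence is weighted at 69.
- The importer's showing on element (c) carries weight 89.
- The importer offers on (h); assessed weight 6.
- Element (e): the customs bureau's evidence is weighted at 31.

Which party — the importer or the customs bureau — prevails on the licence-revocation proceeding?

— Issue I —
Stage I.1 — burden on importer; standard: a more-likely-than-not showing (weight is at least 55).
    (a): 93 − 29 = 64 ≥ 55 [met]
    (b): 65 ≥ 55 [met]
  The importer carries Stage I.1; the customs bureau now bears the burden.
Stage I.2 — burden on customs bureau; standard: a production showing (weight is at least 10).
    (c): 95 − 89 = 6 < 10 [not met]
  Stage I.2 not carried; the customs bureau fails its burden.
The analysis ends at Stage I.2; the importer prevails on this issue.
— Issue II —
At Stage II.1 the importer must meet the preponderance of the evidence (weight is at least 49): on (d) the weight is 72 less the opposing 15 gives net 57, which does reach 49, so (d) meets the standard; on (e) the weight is 91 less the opposing 31 gives net 60, which does reach 49, so (e) meets the standard.
  The importer carries Stage II.1; the customs bureau now bears the burden.
At Stage II.2 the customs bureau must meet the preponderance of the evidence (weight is at least 49): on (f) the weight is 69 less the opposing 20 gives net 49, ≥ 49, so (f) meets the standard.
  Stage II.2 carried; the burden remains with the customs bureau.
At Stage II.3 the customs bureau must meet any credible evidence (weight is at least 17): on (g) the weight is 19, which does reach 17, so (g) meets the standard; on (h) the weight is 23 less the opposing 6 gives net 17, which does reach 17, so (h) meets the standard.
  All elements met at the final stage.
All stages carried — the customs bureau prevails on this issue.
— Issue III —
Stage III.1 (importer, a more-likely-than-not showing, weight is at least 52): (i) 43 < 52 — fails.
  Stage III.1 not carried; the importer fails its burden.
The analysis ends at Stage III.1; the customs bureau prevails on this issue.
Per-issue: Issue I → importer; Issue II → customs bureau; Issue III → customs bureau. The importer must prevail on every issue; overall, the customs bureau prevails.

customs bureau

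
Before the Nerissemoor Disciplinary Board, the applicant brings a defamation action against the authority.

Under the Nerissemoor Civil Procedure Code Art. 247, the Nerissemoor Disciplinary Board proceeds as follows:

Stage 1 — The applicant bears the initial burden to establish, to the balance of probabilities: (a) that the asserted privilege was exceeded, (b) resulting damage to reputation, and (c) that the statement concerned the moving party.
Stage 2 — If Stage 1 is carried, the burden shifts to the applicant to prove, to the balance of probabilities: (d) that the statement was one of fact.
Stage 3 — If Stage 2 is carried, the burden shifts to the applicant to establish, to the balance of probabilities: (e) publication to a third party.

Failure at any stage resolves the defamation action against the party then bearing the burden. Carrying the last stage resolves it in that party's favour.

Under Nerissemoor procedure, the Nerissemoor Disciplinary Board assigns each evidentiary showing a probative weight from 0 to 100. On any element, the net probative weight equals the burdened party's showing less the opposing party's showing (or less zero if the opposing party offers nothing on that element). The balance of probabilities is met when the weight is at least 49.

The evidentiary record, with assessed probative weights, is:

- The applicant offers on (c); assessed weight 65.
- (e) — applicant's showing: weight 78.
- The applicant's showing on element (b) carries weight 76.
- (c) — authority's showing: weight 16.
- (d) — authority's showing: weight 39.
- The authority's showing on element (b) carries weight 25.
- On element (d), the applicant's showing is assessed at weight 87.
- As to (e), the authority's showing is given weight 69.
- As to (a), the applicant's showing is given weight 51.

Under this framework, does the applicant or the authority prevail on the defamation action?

At Stage 1 the applicant must meet the balance of probabilities (weight is at least 49): on (a) the weight is 51, which does reach 49, so (a) meets the standard; on (b) the weight is 76 less the opposing 25 gives net 51, ≥ 49, so (b) meets the standard; on (c) the weight is 65 less the opposing 16 gives net 49, ≥ 49, so (c) meets the standard.
  Stage 1 carried; the burden remains with the applicant.
At Stage 2 the applicant must meet the balance of probabilities (weight is at least 49): on (d) the weight is 87 less the opposing 39 gives net 48, < 49, so (d) does not meet the standard.
  The applicant does not carry Stage 2.
The analysis ends at Stage 2; the authority prevails.

authority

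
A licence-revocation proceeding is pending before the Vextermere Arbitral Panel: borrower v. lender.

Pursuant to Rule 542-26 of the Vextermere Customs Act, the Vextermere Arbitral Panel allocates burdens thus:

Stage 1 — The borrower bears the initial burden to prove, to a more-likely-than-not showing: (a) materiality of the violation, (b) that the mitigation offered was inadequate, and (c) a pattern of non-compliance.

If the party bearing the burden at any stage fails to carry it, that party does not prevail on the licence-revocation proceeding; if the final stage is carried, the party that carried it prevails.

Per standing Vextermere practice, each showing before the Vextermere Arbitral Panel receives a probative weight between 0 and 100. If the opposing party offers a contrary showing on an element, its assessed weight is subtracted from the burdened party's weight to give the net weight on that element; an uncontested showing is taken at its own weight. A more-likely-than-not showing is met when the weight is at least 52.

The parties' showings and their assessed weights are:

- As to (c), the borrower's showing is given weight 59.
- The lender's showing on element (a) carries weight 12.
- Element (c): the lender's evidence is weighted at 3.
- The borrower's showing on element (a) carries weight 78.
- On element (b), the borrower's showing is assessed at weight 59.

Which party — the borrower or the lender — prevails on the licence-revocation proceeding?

borrower

At Stage 1 the borrower must meet a more-likely-than-not showing (weight is at least 52): on (a) the weight is 78 less the opposing 12 gives net 66, ≥ 52, so (a) meets the standard; on (b) the weight is 59, ≥ 52, so (b) meets the standard; on (c) the weight is 59 less the opposing 3 gives net 56, ≥ 52, so (c) meets the standard.
  Stage 1 carried; the final stage is satisfied.
With every stage satisfied, the borrower prevails.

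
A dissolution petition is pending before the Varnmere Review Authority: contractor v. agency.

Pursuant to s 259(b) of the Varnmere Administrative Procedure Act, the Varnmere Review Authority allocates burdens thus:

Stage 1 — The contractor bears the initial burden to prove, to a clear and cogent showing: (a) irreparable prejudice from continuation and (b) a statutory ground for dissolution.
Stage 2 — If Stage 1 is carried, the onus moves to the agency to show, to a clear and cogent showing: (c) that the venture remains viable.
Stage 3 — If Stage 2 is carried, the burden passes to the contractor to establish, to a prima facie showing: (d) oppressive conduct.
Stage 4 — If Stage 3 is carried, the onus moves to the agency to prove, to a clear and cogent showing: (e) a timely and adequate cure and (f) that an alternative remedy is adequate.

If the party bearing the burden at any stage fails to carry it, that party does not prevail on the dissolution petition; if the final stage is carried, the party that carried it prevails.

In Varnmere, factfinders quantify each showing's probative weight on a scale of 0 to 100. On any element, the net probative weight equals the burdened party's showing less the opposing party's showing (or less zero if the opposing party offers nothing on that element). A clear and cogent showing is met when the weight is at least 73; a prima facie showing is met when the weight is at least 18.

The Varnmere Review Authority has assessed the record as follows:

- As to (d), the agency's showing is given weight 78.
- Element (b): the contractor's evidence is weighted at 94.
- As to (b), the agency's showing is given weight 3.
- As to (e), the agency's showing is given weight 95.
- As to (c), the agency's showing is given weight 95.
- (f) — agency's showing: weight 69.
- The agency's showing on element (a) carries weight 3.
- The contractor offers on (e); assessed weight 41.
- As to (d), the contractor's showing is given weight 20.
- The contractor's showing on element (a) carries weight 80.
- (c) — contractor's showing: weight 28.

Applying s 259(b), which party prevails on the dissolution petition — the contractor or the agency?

contractor

At Stage 1 the contractor must meet a clear and cogent showing (weight is at least 73): on (a) the weight is 80 less the opposing 3 gives net 77, which does reach 73, so (a) meets the standard; on (b) the weight is 94 less the opposing 3 gives net 91, ≥ 73, so (b) meets the standard.
  The contractor carries Stage 1; the agency now bears the burden.
At Stage 2 the agency must meet a clear and cogent showing (weight is at least 73): on (c) the weight is 95 less the opposing 28 gives net 67, which does not reach 73, so (c) does not meet the standard.
  The agency does not carry Stage 2.
So the contractor prevails.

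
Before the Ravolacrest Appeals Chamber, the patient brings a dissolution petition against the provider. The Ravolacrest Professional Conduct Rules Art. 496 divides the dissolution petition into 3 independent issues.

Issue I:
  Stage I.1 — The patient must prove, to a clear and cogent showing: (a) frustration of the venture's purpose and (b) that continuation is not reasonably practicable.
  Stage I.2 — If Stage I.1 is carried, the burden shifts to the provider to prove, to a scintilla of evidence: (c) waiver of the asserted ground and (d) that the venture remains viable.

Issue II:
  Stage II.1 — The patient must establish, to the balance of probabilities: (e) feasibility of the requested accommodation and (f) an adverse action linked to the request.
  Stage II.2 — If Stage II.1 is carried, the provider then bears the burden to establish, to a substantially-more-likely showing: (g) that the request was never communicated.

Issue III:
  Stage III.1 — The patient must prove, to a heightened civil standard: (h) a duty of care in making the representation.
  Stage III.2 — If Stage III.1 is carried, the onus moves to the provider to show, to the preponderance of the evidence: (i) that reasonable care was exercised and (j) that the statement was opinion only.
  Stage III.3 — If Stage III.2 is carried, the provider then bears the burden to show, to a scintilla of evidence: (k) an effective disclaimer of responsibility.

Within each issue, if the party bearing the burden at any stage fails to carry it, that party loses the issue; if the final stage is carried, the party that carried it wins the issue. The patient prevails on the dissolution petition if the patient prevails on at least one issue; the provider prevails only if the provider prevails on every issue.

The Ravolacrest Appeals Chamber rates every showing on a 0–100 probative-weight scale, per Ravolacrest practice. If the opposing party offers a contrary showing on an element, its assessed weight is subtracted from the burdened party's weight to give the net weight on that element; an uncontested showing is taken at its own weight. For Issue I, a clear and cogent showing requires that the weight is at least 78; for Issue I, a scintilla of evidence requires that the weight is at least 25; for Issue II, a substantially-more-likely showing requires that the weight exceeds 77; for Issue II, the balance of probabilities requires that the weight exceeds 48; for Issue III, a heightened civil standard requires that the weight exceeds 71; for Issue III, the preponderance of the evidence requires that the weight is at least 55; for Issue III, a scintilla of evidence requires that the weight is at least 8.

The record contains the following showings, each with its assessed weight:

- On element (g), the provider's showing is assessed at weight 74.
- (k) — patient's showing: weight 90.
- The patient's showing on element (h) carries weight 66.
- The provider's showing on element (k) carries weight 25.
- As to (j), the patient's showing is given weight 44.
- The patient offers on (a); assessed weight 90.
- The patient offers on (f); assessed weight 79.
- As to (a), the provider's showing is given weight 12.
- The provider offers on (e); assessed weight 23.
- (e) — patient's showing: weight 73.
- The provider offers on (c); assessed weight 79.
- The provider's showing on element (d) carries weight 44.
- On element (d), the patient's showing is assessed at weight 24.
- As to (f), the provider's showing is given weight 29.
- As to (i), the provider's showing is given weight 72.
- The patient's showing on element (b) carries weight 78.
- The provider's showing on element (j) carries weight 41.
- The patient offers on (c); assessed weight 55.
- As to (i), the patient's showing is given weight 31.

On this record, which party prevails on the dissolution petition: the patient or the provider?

patient

— Issue I —
At Stage I.1 the patient must meet a clear and cogent showing (weight is at least 78): on (a) the weight is 90 less the opposing 12 gives net 78, which does reach 78, so (a) meets the standard; on (b) the weight is 78, ≥ 78, so (b) meets the standard.
  The patient carries Stage I.1; the provider now bears the burden.
At Stage I.2 the provider must meet a scintilla of evidence (weight is at least 25): on (c) the weight is 79 less the opposing 55 gives net 24, < 25, so (c) does not meet the standard; on (d) the weight is 44 less the opposing 24 gives net 20, which does not reach 25, so (d) does not meet the standard.
  The provider does not carry Stage I.2.
The analysis ends at Stage I.2; the patient prevails on this issue.
— Issue II —
Stage II.1 (patient, the balance of probabilities, weight exceeds 48): (e) net 73−23=50 > 48 — meets; (f) net 79−29=50 > 48 — meets.
  All elements met. The burden passes to the provider.
Stage II.2 (provider, a substantially-more-likely showing, weight exceeds 77): (g) 74 ≤ 77 — fails.
  Stage II.2 not carried; the provider fails its burden.
The analysis ends at Stage II.2; the patient prevails on this issue.
— Issue III —
Stage III.1 (patient, a heightened civil standard, weight exceeds 71): (h) 66 ≤ 71 — fails.
  Stage III.1 not carried; the patient fails its burden.
So the provider prevails on this issue.
Per-issue: Issue I → patient; Issue II → patient; Issue III → provider. The patient must prevail on at least one issue; overall, the patient prevails.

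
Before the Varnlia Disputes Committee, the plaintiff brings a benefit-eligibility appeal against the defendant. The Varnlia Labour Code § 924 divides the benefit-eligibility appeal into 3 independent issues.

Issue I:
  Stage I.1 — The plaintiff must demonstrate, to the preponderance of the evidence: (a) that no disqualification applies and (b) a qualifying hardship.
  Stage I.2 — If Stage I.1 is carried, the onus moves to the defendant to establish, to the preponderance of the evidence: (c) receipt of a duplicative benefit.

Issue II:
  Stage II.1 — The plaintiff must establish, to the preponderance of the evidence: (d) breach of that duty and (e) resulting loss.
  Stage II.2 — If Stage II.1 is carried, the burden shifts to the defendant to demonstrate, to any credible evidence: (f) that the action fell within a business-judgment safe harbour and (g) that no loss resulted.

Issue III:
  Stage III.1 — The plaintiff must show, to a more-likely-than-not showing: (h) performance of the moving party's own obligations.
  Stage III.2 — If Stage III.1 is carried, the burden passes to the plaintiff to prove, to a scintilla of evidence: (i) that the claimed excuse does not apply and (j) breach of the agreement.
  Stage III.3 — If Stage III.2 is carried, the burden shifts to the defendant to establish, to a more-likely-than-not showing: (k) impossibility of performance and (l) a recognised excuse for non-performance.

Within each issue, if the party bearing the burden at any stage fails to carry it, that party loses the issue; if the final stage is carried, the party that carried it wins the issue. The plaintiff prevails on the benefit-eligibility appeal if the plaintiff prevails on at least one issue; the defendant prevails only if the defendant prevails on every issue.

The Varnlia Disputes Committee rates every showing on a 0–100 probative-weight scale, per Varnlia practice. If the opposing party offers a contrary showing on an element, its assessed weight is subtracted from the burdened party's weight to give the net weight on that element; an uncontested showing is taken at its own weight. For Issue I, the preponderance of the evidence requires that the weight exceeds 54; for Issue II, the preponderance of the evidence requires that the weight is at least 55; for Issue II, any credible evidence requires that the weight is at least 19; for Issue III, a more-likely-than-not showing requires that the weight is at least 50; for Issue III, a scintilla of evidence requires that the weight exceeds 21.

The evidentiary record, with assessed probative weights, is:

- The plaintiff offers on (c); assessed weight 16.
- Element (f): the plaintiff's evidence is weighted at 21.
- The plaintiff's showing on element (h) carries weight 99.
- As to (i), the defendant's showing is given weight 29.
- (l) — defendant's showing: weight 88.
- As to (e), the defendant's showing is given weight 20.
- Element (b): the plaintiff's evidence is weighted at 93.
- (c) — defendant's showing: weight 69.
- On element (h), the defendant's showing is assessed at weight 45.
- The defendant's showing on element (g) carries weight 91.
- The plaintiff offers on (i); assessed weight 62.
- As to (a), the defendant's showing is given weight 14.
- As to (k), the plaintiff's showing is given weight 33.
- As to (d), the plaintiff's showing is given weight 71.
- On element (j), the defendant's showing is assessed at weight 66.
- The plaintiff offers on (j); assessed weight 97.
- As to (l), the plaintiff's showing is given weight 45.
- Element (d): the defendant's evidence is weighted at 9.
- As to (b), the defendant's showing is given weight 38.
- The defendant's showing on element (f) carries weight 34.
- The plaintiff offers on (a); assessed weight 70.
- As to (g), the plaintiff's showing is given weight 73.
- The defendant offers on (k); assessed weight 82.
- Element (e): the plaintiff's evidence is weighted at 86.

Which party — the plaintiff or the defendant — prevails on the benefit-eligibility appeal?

— Issue I —
At Stage I.1 the plaintiff must meet the preponderance of the evidence (weight exceeds 54): on (a) the weight is 70 less the opposing 14 gives net 56, > 54, so (a) meets the standard; on (b) the weight is 93 less the opposing 38 gives net 55, which does exceed 54, so (b) meets the standard.
  Stage I.1 carried; the burden shifts to the defendant.
At Stage I.2 the defendant must meet the preponderance of the evidence (weight exceeds 54): on (c) the weight is 69 less the opposing 16 gives net 53, which does not exceed 54, so (c) does not meet the standard.
  The defendant does not carry Stage I.2.
The plaintiff prevails on this issue.
— Issue II —
Stage II.1 — burden on plaintiff; standard: the preponderance of the evidence (weight is at least 55).
    (d): 71 − 9 = 62 ≥ 55 [met]
    (e): 86 − 20 = 66 ≥ 55 [met]
  Stage II.1 carried; the burden shifts to the defendant.
Stage II.2 — burden on defendant; standard: any credible evidence (weight is at least 19).
    (f): 34 − 21 = 13 < 19 [not met]
    (g): 91 − 73 = 18 < 19 [not met]
  Stage II.2 not carried; the defendant fails its burden.
The analysis ends at Stage II.2; the plaintiff prevails on this issue.
— Issue III —
At Stage III.1 the plaintiff must meet a more-likely-than-not showing (weight is at least 50): on (h) the weight is 99 less the opposing 45 gives net 54, ≥ 50, so (h) meets the standard.
  All elements met. The plaintiff retains the burden for Stage III.2.
At Stage III.2 the plaintiff must meet a scintilla of evidence (weight exceeds 21): on (i) the weight is 62 less the opposing 29 gives net 33, which does exceed 21, so (i) meets the standard; on (j) the weight is 97 less the opposing 66 gives net 31, > 21, so (j) meets the standard.
  Stage III.2 carried; the burden shifts to the defendant.
At Stage III.3 the defendant must meet a more-likely-than-not showing (weight is at least 50): on (k) the weight is 82 less the opposing 33 gives net 49, which does not reach 50, so (k) does not meet the standard; on (l) the weight is 88 less the opposing 45 gives net 43, which does not reach 50, so (l) does not meet the standard.
  The defendant does not carry Stage III.3.
So the plaintiff prevails on this issue.
Per-issue: Issue I → plaintiff; Issue II → plaintiff; Issue III → plaintiff. The plaintiff must prevail on at least one issue; overall, the plaintiff prevails.

plaintiff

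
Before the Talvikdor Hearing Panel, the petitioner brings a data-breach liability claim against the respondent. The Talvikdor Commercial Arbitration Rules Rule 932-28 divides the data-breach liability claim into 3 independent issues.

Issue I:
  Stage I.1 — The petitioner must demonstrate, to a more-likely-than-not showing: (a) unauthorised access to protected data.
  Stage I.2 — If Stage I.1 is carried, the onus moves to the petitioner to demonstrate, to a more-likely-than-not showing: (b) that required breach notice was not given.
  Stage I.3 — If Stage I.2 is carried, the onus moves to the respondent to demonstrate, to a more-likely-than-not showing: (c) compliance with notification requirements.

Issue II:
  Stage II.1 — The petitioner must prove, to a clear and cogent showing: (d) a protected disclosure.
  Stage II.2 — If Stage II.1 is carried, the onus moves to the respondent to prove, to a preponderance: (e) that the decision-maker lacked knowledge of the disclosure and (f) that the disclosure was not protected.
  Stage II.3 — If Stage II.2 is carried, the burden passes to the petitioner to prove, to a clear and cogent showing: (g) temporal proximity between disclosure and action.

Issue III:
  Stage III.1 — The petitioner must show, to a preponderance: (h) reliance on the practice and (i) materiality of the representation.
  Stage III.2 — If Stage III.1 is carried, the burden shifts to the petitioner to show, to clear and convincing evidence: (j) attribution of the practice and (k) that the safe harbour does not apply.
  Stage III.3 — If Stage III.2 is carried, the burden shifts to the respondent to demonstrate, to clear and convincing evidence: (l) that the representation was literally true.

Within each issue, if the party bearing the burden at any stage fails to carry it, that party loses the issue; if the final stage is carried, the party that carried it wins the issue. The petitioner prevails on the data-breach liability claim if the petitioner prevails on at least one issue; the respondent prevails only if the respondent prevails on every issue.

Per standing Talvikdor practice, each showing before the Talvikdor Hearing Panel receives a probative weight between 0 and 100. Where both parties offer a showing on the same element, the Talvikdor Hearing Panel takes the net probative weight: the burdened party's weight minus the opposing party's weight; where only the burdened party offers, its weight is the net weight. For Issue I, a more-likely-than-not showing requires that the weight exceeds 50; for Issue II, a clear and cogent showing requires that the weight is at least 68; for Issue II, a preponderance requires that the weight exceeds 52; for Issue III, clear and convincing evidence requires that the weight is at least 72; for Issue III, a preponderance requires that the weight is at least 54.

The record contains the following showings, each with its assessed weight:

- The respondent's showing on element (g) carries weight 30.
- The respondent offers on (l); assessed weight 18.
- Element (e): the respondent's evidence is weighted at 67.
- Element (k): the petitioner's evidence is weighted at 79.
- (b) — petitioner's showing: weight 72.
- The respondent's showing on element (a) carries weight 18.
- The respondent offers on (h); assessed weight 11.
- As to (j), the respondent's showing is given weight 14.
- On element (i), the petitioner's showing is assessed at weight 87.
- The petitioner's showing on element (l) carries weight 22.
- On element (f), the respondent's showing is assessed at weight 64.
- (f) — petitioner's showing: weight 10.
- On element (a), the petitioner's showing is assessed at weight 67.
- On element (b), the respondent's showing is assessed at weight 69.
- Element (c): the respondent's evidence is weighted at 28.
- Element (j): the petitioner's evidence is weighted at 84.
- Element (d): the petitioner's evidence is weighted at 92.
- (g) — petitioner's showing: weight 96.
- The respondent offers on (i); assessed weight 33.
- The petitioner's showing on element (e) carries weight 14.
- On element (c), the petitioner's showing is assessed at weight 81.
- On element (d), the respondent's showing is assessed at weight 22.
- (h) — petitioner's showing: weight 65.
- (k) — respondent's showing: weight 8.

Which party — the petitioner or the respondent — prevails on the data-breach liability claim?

respondent

— Issue I —
At Stage I.1 the petitioner must meet a more-likely-than-not showing (weight exceeds 50): on (a) the weight is 67 less the opposing 18 gives net 49, ≤ 50, so (a) does not meet the standard.
  Stage I.1 not carried; the petitioner fails its burden.
The respondent prevails on this issue.
— Issue II —
Stage II.1 — burden on petitioner; standard: a clear and cogent showing (weight is at least 68).
    (d): 92 − 22 = 70 ≥ 68 [met]
  All elements met. The burden passes to the respondent.
Stage II.2 — burden on respondent; standard: a preponderance (weight exceeds 52).
    (e): 67 − 14 = 53 > 52 [met]
    (f): 64 − 10 = 54 > 52 [met]
  Stage II.2 carried; the burden shifts to the petitioner.
Stage II.3 — burden on petitioner; standard: a clear and cogent showing (weight is at least 68).
    (g): 96 − 30 = 66 < 68 [not met]
  Not every element is met, so the petitioner fails to carry Stage II.3.
So the respondent prevails on this issue.
— Issue III —
Stage III.1 — burden on petitioner; standard: a preponderance (weight is at least 54).
    (h): 65 − 11 = 54 ≥ 54 [met]
    (i): 87 − 33 = 54 ≥ 54 [met]
  All elements met. The petitioner retains the burden for Stage III.2.
Stage III.2 — burden on petitioner; standard: clear and convincing evidence (weight is at least 72).
    (j): 84 − 14 = 70 < 72 [not met]
    (k): 79 − 8 = 71 < 72 [not met]
  Not every element is met, so the petitioner fails to carry Stage III.2.
So the respondent prevails on this issue.
Per-issue: Issue I → respondent; Issue II → respondent; Issue III → respondent. The petitioner must prevail on at least one issue; overall, the respondent prevails.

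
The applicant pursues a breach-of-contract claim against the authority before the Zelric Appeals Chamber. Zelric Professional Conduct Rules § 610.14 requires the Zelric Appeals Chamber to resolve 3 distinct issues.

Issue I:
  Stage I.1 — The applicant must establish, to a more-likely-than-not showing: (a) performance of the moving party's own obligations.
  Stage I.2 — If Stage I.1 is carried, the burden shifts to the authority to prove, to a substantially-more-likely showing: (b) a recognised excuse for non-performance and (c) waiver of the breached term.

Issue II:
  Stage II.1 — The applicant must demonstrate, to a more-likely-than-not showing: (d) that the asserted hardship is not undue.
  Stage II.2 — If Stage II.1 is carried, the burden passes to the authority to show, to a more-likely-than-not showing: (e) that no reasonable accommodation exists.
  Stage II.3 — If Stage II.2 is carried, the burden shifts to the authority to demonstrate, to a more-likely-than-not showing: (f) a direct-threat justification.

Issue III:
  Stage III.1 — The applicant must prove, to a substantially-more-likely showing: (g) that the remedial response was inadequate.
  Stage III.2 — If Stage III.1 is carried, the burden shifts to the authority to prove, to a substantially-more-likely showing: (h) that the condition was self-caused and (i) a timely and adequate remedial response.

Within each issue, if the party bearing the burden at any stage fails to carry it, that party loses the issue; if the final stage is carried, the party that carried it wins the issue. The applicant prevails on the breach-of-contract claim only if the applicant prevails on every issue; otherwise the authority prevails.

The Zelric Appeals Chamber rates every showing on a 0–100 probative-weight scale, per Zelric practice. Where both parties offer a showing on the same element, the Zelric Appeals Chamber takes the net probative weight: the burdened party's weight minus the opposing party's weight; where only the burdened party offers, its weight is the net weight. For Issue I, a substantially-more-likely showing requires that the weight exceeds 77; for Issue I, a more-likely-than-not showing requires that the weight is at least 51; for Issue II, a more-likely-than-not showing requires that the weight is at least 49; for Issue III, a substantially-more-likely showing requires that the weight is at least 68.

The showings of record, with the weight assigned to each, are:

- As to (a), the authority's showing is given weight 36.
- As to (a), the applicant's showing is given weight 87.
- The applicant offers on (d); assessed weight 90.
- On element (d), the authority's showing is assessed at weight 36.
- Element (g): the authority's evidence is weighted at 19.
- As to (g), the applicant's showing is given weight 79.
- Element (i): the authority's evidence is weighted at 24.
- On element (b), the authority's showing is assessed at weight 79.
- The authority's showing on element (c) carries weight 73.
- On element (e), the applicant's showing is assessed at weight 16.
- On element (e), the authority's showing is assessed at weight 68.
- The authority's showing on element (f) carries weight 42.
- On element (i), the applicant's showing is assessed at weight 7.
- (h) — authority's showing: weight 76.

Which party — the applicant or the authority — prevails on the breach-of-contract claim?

— Issue I —
At Stage I.1 the applicant must meet a more-likely-than-not showing (weight is at least 51): on (a) the weight is 87 less the opposing 36 gives net 51, ≥ 51, so (a) meets the standard.
  Stage I.1 carried; the burden shifts to the authority.
At Stage I.2 the authority must meet a substantially-more-likely showing (weight exceeds 77): on (b) the weight is 79, > 77, so (b) meets the standard; on (c) the weight is 73, ≤ 77, so (c) does not meet the standard.
  Stage I.2 not carried; the authority fails its burden.
So the applicant prevails on this issue.
— Issue II —
Stage II.1 (applicant, a more-likely-than-not showing, weight is at least 49): (d) net 90−36=54 ≥ 49 — meets.
  Stage II.1 is satisfied; the onus moves to the authority.
Stage II.2 (authority, a more-likely-than-not showing, weight is at least 49): (e) net 68−16=52 ≥ 49 — meets.
  All elements met. The authority retains the burden for Stage II.3.
Stage II.3 (authority, a more-likely-than-not showing, weight is at least 49): (f) 42 < 49 — fails.
  Not every element is met, so the authority fails to carry Stage II.3.
So the applicant prevails on this issue.
— Issue III —
At Stage III.1 the applicant must meet a substantially-more-likely showing (weight is at least 68): on (g) the weight is 79 less the opposing 19 gives net 60, < 68, so (g) does not meet the standard.
  Stage III.1 not carried; the applicant fails its burden.
The authority prevails on this issue.
Per-issue: Issue I → applicant; Issue II → applicant; Issue III → authority. The applicant must prevail on every issue; overall, the authority prevails.

authority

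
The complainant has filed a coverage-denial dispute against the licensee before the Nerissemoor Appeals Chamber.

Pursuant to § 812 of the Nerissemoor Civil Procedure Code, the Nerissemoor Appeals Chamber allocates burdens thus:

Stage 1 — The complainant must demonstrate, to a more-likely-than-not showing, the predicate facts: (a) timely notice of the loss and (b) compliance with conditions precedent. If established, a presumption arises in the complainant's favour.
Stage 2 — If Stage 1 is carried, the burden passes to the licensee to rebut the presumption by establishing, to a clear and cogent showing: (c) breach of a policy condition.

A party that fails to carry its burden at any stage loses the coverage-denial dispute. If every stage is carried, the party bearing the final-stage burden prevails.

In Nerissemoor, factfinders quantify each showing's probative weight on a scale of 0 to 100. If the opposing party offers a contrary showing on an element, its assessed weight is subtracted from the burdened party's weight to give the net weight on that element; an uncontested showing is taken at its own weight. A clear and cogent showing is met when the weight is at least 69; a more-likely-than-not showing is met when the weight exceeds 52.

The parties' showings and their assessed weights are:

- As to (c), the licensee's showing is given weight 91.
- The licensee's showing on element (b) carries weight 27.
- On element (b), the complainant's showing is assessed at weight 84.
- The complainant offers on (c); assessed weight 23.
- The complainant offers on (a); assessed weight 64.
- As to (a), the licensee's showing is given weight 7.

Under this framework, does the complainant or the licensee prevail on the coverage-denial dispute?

Stage 1 — burden on complainant; standard: a more-likely-than-not showing (weight exceeds 52).
    (a): 64 − 7 = 57 > 52 [met]
    (b): 84 − 27 = 57 > 52 [met]
  Stage 1 is satisfied; the onus moves to the licensee.
Stage 2 — burden on licensee; standard: a clear and cogent showing (weight is at least 69).
    (c): 91 − 23 = 68 < 69 [not met]
  The licensee does not carry Stage 2.
So the complainant prevails.

complainant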